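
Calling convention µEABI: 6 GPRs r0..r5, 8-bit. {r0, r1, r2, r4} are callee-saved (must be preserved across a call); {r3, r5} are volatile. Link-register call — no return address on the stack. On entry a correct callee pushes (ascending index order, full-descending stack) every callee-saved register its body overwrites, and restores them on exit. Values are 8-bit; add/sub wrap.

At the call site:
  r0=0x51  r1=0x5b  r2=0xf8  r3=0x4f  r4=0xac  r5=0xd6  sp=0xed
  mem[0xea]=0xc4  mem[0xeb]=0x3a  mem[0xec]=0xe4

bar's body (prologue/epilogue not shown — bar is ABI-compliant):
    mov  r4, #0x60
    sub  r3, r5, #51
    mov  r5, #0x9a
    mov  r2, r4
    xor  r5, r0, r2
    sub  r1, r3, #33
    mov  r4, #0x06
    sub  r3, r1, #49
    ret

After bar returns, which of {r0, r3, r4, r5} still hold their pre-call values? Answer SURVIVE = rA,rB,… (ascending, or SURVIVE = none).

prologue: push r1 -> mem[0xec]=0x5b, sp=0xec
prologue: push r2 -> mem[0xeb]=0xf8, sp=0xeb
prologue: push r4 -> mem[0xea]=0xac, sp=0xea
body[0] mov  r4, #0x60 -> r4=0x60
body[1] sub  r3, r5, #51 -> r3=0xa3
body[2] mov  r5, #0x9a -> r5=0x9a
body[3] mov  r2, r4 -> r2=0x60
body[4] xor  r5, r0, r2 -> r5=0x31
body[5] sub  r1, r3, #33 -> r1=0x82
body[6] mov  r4, #0x06 -> r4=0x06
body[7] sub  r3, r1, #49 -> r3=0x51
epilogue: pop r4=0xac, sp=0xeb
epilogue: pop r2=0xf8, sp=0xec
epilogue: pop r1=0x5b, sp=0xed
r0: callee-saved, written=False
r3: caller-saved, written=True
r4: callee-saved, written=True
r5: caller-saved, written=True

SURVIVE = r0,r4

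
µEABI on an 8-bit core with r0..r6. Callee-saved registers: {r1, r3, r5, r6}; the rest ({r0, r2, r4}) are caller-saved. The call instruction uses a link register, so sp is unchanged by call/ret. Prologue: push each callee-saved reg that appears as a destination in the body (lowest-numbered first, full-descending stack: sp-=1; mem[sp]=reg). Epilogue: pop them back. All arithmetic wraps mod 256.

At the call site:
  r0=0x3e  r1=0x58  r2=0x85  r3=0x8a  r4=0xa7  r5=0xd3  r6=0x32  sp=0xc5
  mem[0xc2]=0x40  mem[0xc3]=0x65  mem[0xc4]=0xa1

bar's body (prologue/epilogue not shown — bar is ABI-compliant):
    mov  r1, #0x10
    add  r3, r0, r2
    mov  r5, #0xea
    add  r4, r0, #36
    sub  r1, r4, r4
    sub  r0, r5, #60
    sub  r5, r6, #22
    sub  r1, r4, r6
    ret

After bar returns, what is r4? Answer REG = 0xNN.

REG = 0x62

prologue: push r1 -> mem[0xc4]=0x58, sp=0xc4
prologue: push r3 -> mem[0xc3]=0x8a, sp=0xc3
prologue: push r5 -> mem[0xc2]=0xd3, sp=0xc2
body[0] mov  r1, #0x10 -> r1=0x10
body[1] add  r3, r0, r2 -> r3=0xc3
body[2] mov  r5, #0xea -> r5=0xea
body[3] add  r4, r0, #36 -> r4=0x62
body[4] sub  r1, r4, r4 -> r1=0x00
body[5] sub  r0, r5, #60 -> r0=0xae
body[6] sub  r5, r6, #22 -> r5=0x1c
body[7] sub  r1, r4, r6 -> r1=0x30
epilogue: pop r5=0xd3, sp=0xc3
epilogue: pop r3=0x8a, sp=0xc4
epilogue: pop r1=0x58, sp=0xc5
r4 is caller-saved -> body value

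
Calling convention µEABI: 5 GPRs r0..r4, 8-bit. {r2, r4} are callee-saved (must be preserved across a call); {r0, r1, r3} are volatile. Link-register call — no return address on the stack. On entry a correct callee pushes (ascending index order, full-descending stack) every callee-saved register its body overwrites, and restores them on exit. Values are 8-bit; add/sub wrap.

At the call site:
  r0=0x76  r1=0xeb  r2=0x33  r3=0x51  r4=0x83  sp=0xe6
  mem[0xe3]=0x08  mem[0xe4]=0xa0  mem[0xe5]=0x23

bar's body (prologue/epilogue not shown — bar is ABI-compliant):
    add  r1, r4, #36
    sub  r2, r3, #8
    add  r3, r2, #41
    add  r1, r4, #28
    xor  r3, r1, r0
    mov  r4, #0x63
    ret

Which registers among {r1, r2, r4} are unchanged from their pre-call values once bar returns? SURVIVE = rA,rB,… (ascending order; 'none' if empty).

SURVIVE = r2,r4

prologue: push r2 -> mem[0xe5]=0x33, sp=0xe5
prologue: push r4 -> mem[0xe4]=0x83, sp=0xe4
body[0] add  r1, r4, #36 -> r1=0xa7
body[1] sub  r2, r3, #8 -> r2=0x49
body[2] add  r3, r2, #41 -> r3=0x72
body[3] add  r1, r4, #28 -> r1=0x9f
body[4] xor  r3, r1, r0 -> r3=0xe9
body[5] mov  r4, #0x63 -> r4=0x63
epilogue: pop r4=0x83, sp=0xe5
epilogue: pop r2=0x33, sp=0xe6
r1: caller-saved, written=True
r2: callee-saved, written=True
r4: callee-saved, written=True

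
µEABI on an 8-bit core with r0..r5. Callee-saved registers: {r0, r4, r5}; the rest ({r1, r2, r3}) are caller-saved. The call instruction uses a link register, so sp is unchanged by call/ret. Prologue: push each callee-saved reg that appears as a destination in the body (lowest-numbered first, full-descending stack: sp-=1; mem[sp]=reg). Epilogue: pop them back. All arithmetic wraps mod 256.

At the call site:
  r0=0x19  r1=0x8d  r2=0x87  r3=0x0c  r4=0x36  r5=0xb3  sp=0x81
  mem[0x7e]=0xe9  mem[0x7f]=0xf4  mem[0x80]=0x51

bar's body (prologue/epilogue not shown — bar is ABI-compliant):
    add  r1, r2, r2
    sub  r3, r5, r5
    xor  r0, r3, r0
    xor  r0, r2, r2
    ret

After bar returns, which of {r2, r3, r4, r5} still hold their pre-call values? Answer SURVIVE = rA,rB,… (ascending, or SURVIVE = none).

prologue: push r0 → mem[0x80]=0x19, sp=0x80
body[0] add  r1, r2, r2 → r1=0x0e
body[1] sub  r3, r5, r5 → r3=0x00
body[2] xor  r0, r3, r0 → r0=0x19
body[3] xor  r0, r2, r2 → r0=0x00
epilogue: pop r0=0x19, sp=0x81
r2: caller-saved, written=False
r3: caller-saved, written=True
r4: callee-saved, written=False
r5: callee-saved, written=False

SURVIVE = r2,r4,r5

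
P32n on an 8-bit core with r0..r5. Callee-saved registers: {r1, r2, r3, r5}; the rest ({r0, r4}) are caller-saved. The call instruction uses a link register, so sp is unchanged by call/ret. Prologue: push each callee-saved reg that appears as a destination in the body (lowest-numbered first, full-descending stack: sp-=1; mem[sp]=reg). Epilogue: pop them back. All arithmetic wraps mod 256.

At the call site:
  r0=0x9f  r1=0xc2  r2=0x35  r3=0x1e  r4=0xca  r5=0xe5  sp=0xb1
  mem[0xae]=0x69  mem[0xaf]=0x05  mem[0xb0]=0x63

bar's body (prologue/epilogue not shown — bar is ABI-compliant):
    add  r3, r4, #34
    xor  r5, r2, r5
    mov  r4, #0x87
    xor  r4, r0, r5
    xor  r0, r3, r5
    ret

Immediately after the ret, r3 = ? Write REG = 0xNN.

prologue: push r3 → mem[0xb0]=0x1e, sp=0xb0
prologue: push r5 → mem[0xaf]=0xe5, sp=0xaf
body[0] add  r3, r4, #34 → r3=0xec
body[1] xor  r5, r2, r5 → r5=0xd0
body[2] mov  r4, #0x87 → r4=0x87
body[3] xor  r4, r0, r5 → r4=0x4f
body[4] xor  r0, r3, r5 → r0=0x3c
epilogue: pop r5=0xe5, sp=0xb0
epilogue: pop r3=0x1e, sp=0xb1
r3 is callee-saved → restored

REG = 0x1e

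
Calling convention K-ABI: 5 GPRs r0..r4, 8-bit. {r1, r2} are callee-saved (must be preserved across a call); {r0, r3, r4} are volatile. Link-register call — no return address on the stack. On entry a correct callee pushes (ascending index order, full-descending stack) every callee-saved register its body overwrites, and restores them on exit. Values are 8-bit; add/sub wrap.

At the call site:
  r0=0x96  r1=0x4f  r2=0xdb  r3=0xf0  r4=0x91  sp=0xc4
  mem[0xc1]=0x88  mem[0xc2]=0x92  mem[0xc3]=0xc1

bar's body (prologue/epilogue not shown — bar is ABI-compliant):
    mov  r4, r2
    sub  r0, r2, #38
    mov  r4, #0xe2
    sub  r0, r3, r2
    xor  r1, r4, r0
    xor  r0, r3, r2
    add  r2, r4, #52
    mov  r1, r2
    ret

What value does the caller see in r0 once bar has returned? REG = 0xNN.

prologue: push r1 → mem[0xc3]=0x4f, sp=0xc3
prologue: push r2 → mem[0xc2]=0xdb, sp=0xc2
body[0] mov  r4, r2 → r4=0xdb
body[1] sub  r0, r2, #38 → r0=0xb5
body[2] mov  r4, #0xe2 → r4=0xe2
body[3] sub  r0, r3, r2 → r0=0x15
body[4] xor  r1, r4, r0 → r1=0xf7
body[5] xor  r0, r3, r2 → r0=0x2b
body[6] add  r2, r4, #52 → r2=0x16
body[7] mov  r1, r2 → r1=0x16
epilogue: pop r2=0xdb, sp=0xc3
epilogue: pop r1=0x4f, sp=0xc4
r0 is caller-saved → body value

REG = 0x2b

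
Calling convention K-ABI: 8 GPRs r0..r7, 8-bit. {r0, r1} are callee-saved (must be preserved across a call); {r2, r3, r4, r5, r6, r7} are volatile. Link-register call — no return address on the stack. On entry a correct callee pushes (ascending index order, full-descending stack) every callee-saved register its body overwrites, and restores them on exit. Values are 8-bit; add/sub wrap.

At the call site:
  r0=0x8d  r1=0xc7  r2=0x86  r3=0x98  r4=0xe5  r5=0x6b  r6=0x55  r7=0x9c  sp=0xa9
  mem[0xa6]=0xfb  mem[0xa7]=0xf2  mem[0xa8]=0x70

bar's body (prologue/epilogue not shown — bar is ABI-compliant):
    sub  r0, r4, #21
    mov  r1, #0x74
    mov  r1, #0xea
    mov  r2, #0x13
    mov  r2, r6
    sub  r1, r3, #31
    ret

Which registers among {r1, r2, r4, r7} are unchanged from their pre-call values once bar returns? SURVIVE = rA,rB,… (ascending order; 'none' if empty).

SURVIVE = r1,r4,r7

prologue: push r0 → mem[0xa8]=0x8d, sp=0xa8
prologue: push r1 → mem[0xa7]=0xc7, sp=0xa7
body[0] sub  r0, r4, #21 → r0=0xd0
body[1] mov  r1, #0x74 → r1=0x74
body[2] mov  r1, #0xea → r1=0xea
body[3] mov  r2, #0x13 → r2=0x13
body[4] mov  r2, r6 → r2=0x55
body[5] sub  r1, r3, #31 → r1=0x79
epilogue: pop r1=0xc7, sp=0xa8
epilogue: pop r0=0x8d, sp=0xa9
r1: callee-saved, written=True
r2: caller-saved, written=True
r4: caller-saved, written=False
r7: caller-saved, written=False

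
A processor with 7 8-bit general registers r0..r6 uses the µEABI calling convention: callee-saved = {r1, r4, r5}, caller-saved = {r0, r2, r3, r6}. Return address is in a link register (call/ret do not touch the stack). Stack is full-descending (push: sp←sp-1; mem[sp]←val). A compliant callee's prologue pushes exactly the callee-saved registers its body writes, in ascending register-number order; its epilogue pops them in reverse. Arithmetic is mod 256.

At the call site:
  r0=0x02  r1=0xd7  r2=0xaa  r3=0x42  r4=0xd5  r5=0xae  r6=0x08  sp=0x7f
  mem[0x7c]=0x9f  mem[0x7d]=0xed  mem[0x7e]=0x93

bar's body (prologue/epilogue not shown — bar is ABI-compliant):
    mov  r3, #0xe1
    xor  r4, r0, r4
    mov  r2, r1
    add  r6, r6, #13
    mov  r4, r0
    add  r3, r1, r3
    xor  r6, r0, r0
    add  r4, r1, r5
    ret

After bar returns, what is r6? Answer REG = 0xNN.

prologue: push r4 -> mem[0x7e]=0xd5, sp=0x7e
body[0] mov  r3, #0xe1 -> r3=0xe1
body[1] xor  r4, r0, r4 -> r4=0xd7
body[2] mov  r2, r1 -> r2=0xd7
body[3] add  r6, r6, #13 -> r6=0x15
body[4] mov  r4, r0 -> r4=0x02
body[5] add  r3, r1, r3 -> r3=0xb8
body[6] xor  r6, r0, r0 -> r6=0x00
body[7] add  r4, r1, r5 -> r4=0x85
epilogue: pop r4=0xd5, sp=0x7f
r6 is caller-saved -> body value

REG = 0x00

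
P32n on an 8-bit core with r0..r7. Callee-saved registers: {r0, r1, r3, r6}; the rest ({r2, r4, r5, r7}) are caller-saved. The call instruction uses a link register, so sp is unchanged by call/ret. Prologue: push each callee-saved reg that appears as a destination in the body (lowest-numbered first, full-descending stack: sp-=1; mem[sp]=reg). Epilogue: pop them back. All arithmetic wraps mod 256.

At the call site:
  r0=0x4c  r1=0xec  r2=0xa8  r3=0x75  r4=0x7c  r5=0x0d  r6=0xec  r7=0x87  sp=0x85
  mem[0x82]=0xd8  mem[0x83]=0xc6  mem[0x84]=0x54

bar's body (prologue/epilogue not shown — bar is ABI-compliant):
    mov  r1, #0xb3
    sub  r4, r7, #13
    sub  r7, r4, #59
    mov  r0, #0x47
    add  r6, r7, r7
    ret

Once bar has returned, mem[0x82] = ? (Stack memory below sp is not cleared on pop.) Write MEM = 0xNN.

MEM = 0xec

prologue: push r0 → mem[0x84]=0x4c, sp=0x84
prologue: push r1 → mem[0x83]=0xec, sp=0x83
prologue: push r6 → mem[0x82]=0xec, sp=0x82
body[0] mov  r1, #0xb3 → r1=0xb3
body[1] sub  r4, r7, #13 → r4=0x7a
body[2] sub  r7, r4, #59 → r7=0x3f
body[3] mov  r0, #0x47 → r0=0x47
body[4] add  r6, r7, r7 → r6=0x7e
epilogue: pop r6=0xec, sp=0x83
epilogue: pop r1=0xec, sp=0x84
epilogue: pop r0=0x4c, sp=0x85
prologue pushed ['r0', 'r1', 'r6'] at ['0x84', '0x83', '0x82']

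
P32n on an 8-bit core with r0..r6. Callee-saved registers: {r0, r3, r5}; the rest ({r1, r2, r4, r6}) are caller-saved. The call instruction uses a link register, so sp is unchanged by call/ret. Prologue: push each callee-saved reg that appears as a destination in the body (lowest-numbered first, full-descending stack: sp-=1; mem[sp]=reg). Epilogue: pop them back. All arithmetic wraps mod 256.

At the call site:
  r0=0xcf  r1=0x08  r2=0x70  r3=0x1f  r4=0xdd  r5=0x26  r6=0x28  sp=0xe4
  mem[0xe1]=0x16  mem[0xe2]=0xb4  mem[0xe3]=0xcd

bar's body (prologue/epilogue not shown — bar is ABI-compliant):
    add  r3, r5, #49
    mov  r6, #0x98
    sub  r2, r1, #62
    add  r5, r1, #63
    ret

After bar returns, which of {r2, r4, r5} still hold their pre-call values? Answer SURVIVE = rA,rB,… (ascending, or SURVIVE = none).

prologue: push r3 → mem[0xe3]=0x1f, sp=0xe3
prologue: push r5 → mem[0xe2]=0x26, sp=0xe2
body[0] add  r3, r5, #49 → r3=0x57
body[1] mov  r6, #0x98 → r6=0x98
body[2] sub  r2, r1, #62 → r2=0xca
body[3] add  r5, r1, #63 → r5=0x47
epilogue: pop r5=0x26, sp=0xe3
epilogue: pop r3=0x1f, sp=0xe4
r2: caller-saved, written=True
r4: caller-saved, written=False
r5: callee-saved, written=True

SURVIVE = r4,r5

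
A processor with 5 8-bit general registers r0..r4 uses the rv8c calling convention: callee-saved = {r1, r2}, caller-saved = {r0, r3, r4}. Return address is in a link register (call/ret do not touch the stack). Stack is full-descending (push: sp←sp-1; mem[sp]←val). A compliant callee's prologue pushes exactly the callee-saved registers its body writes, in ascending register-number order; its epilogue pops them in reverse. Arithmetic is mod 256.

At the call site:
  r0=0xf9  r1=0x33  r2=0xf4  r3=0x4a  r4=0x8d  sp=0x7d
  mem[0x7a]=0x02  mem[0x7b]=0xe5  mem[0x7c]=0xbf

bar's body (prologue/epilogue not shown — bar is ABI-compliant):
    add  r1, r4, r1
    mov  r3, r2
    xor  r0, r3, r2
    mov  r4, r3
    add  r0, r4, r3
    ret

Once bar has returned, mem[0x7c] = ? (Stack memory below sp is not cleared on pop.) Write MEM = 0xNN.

MEM = 0x33

prologue: push r1 -> mem[0x7c]=0x33, sp=0x7c
body[0] add  r1, r4, r1 -> r1=0xc0
body[1] mov  r3, r2 -> r3=0xf4
body[2] xor  r0, r3, r2 -> r0=0x00
body[3] mov  r4, r3 -> r4=0xf4
body[4] add  r0, r4, r3 -> r0=0xe8
epilogue: pop r1=0x33, sp=0x7d
prologue pushed ['r1'] at ['0x7c']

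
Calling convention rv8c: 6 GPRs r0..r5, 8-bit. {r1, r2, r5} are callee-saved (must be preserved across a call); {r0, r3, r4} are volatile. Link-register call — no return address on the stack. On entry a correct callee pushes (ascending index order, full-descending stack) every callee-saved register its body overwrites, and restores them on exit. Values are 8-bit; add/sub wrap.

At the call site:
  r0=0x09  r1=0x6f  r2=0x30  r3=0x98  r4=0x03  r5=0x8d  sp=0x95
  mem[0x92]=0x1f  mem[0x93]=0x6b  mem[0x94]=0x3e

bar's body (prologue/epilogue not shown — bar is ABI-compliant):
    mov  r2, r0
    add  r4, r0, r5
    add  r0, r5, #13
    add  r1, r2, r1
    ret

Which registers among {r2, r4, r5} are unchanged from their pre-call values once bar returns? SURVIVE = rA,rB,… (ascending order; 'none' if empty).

prologue: push r1 → mem[0x94]=0x6f, sp=0x94
prologue: push r2 → mem[0x93]=0x30, sp=0x93
body[0] mov  r2, r0 → r2=0x09
body[1] add  r4, r0, r5 → r4=0x96
body[2] add  r0, r5, #13 → r0=0x9a
body[3] add  r1, r2, r1 → r1=0x78
epilogue: pop r2=0x30, sp=0x94
epilogue: pop r1=0x6f, sp=0x95
r2: callee-saved, written=True
r4: caller-saved, written=True
r5: callee-saved, written=False

SURVIVE = r2,r5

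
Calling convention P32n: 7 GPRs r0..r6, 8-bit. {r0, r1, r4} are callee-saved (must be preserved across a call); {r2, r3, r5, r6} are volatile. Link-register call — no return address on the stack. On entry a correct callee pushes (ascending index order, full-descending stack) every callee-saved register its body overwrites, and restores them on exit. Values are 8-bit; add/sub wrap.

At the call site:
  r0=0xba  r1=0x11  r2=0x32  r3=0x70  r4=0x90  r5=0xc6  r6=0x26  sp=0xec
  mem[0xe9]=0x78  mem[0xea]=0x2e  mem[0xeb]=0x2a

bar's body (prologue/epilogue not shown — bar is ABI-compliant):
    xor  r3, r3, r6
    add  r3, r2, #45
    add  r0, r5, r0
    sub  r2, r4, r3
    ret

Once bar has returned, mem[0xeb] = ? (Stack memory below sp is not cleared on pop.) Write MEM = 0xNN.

prologue: push r0 → mem[0xeb]=0xba, sp=0xeb
body[0] xor  r3, r3, r6 → r3=0x56
body[1] add  r3, r2, #45 → r3=0x5f
body[2] add  r0, r5, r0 → r0=0x80
body[3] sub  r2, r4, r3 → r2=0x31
epilogue: pop r0=0xba, sp=0xec
prologue pushed ['r0'] at ['0xeb']

MEM = 0xba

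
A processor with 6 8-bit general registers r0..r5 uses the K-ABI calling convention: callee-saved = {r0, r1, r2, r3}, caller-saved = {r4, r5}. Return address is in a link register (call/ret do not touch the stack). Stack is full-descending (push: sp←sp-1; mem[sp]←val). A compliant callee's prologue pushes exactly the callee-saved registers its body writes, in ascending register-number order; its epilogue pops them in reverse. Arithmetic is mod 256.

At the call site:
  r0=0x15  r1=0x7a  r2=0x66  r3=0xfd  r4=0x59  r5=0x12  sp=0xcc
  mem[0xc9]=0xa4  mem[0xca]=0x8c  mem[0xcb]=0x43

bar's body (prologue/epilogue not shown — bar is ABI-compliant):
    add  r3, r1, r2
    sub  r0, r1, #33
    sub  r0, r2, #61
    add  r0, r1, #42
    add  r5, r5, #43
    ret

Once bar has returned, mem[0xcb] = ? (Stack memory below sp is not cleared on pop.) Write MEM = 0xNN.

prologue: push r0 → mem[0xcb]=0x15, sp=0xcb
prologue: push r3 → mem[0xca]=0xfd, sp=0xca
body[0] add  r3, r1, r2 → r3=0xe0
body[1] sub  r0, r1, #33 → r0=0x59
body[2] sub  r0, r2, #61 → r0=0x29
body[3] add  r0, r1, #42 → r0=0xa4
body[4] add  r5, r5, #43 → r5=0x3d
epilogue: pop r3=0xfd, sp=0xcb
epilogue: pop r0=0x15, sp=0xcc
prologue pushed ['r0', 'r3'] at ['0xcb', '0xca']

MEM = 0x15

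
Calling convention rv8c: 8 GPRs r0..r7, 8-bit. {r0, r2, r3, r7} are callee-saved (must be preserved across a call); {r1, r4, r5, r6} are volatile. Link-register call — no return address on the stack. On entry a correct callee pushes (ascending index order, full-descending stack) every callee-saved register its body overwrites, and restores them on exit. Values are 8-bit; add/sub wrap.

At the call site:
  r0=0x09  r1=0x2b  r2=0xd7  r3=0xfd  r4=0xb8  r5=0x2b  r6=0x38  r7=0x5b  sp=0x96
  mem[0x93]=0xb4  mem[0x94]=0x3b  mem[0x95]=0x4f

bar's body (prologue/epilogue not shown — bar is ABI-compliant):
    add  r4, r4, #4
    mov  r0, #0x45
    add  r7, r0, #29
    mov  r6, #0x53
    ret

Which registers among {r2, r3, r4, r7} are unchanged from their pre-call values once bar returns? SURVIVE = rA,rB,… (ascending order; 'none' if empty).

SURVIVE = r2,r3,r7

prologue: push r0 -> mem[0x95]=0x09, sp=0x95
prologue: push r7 -> mem[0x94]=0x5b, sp=0x94
body[0] add  r4, r4, #4 -> r4=0xbc
body[1] mov  r0, #0x45 -> r0=0x45
body[2] add  r7, r0, #29 -> r7=0x62
body[3] mov  r6, #0x53 -> r6=0x53
epilogue: pop r7=0x5b, sp=0x95
epilogue: pop r0=0x09, sp=0x96
r2: callee-saved, written=False
r3: callee-saved, written=False
r4: caller-saved, written=True
r7: callee-saved, written=True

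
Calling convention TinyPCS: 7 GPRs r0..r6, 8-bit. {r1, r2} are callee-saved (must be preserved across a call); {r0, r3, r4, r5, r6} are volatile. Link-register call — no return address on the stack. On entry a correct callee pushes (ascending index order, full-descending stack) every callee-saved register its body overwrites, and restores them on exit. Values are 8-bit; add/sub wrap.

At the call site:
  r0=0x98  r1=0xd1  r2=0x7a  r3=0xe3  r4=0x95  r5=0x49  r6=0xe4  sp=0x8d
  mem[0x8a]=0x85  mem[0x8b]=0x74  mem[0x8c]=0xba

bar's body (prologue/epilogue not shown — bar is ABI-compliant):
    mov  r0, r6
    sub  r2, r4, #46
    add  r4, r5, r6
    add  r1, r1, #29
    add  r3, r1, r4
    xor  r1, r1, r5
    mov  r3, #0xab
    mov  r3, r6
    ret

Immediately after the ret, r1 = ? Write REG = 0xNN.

REG = 0xd1

prologue: push r1 → mem[0x8c]=0xd1, sp=0x8c
prologue: push r2 → mem[0x8b]=0x7a, sp=0x8b
body[0] mov  r0, r6 → r0=0xe4
body[1] sub  r2, r4, #46 → r2=0x67
body[2] add  r4, r5, r6 → r4=0x2d
body[3] add  r1, r1, #29 → r1=0xee
body[4] add  r3, r1, r4 → r3=0x1b
body[5] xor  r1, r1, r5 → r1=0xa7
body[6] mov  r3, #0xab → r3=0xab
body[7] mov  r3, r6 → r3=0xe4
epilogue: pop r2=0x7a, sp=0x8c
epilogue: pop r1=0xd1, sp=0x8d
r1 is callee-saved → restored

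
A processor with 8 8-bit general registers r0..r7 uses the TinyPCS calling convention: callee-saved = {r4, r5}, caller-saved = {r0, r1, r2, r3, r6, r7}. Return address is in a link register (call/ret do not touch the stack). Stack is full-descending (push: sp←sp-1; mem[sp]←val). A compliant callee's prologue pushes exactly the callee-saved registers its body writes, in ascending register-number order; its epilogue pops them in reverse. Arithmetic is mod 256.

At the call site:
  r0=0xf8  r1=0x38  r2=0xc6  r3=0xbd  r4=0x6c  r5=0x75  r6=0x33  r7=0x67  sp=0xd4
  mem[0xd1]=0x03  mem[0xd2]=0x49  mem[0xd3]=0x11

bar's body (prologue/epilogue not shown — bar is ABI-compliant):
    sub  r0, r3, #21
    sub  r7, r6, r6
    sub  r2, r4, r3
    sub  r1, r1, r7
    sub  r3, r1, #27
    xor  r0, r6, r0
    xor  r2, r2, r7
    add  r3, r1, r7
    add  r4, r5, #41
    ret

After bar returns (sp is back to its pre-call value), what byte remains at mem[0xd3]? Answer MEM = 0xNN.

prologue: push r4 -> mem[0xd3]=0x6c, sp=0xd3
body[0] sub  r0, r3, #21 -> r0=0xa8
body[1] sub  r7, r6, r6 -> r7=0x00
body[2] sub  r2, r4, r3 -> r2=0xaf
body[3] sub  r1, r1, r7 -> r1=0x38
body[4] sub  r3, r1, #27 -> r3=0x1d
body[5] xor  r0, r6, r0 -> r0=0x9b
body[6] xor  r2, r2, r7 -> r2=0xaf
body[7] add  r3, r1, r7 -> r3=0x38
body[8] add  r4, r5, #41 -> r4=0x9e
epilogue: pop r4=0x6c, sp=0xd4
prologue pushed ['r4'] at ['0xd3']

MEM = 0x6c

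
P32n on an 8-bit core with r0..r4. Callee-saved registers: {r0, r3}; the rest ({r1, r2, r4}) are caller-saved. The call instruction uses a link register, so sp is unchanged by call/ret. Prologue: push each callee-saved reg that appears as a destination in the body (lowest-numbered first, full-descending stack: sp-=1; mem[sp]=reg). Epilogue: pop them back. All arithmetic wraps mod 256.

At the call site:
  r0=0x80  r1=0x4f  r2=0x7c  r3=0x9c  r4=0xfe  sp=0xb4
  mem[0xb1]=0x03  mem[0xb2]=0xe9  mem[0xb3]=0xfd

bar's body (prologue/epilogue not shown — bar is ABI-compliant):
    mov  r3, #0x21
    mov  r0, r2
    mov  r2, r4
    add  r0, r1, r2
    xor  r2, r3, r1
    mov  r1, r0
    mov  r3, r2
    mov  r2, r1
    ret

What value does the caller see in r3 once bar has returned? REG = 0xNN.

prologue: push r0 → mem[0xb3]=0x80, sp=0xb3
prologue: push r3 → mem[0xb2]=0x9c, sp=0xb2
body[0] mov  r3, #0x21 → r3=0x21
body[1] mov  r0, r2 → r0=0x7c
body[2] mov  r2, r4 → r2=0xfe
body[3] add  r0, r1, r2 → r0=0x4d
body[4] xor  r2, r3, r1 → r2=0x6e
body[5] mov  r1, r0 → r1=0x4d
body[6] mov  r3, r2 → r3=0x6e
body[7] mov  r2, r1 → r2=0x4d
epilogue: pop r3=0x9c, sp=0xb3
epilogue: pop r0=0x80, sp=0xb4
r3 is callee-saved → restored

REG = 0x9c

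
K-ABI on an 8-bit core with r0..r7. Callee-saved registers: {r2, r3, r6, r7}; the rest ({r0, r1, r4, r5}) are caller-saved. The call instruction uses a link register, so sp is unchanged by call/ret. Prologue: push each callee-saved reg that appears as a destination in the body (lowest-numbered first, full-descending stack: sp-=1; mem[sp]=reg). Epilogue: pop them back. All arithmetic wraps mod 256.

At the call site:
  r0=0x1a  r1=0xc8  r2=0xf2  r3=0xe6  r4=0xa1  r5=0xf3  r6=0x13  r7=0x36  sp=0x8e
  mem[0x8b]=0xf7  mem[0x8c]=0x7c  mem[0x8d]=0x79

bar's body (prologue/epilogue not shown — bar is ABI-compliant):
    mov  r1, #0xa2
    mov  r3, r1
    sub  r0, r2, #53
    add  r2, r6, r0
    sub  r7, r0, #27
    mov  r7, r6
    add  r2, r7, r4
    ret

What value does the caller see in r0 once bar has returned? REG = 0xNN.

REG = 0xbd

prologue: push r2 -> mem[0x8d]=0xf2, sp=0x8d
prologue: push r3 -> mem[0x8c]=0xe6, sp=0x8c
prologue: push r7 -> mem[0x8b]=0x36, sp=0x8b
body[0] mov  r1, #0xa2 -> r1=0xa2
body[1] mov  r3, r1 -> r3=0xa2
body[2] sub  r0, r2, #53 -> r0=0xbd
body[3] add  r2, r6, r0 -> r2=0xd0
body[4] sub  r7, r0, #27 -> r7=0xa2
body[5] mov  r7, r6 -> r7=0x13
body[6] add  r2, r7, r4 -> r2=0xb4
epilogue: pop r7=0x36, sp=0x8c
epilogue: pop r3=0xe6, sp=0x8d
epilogue: pop r2=0xf2, sp=0x8e
r0 is caller-saved -> body value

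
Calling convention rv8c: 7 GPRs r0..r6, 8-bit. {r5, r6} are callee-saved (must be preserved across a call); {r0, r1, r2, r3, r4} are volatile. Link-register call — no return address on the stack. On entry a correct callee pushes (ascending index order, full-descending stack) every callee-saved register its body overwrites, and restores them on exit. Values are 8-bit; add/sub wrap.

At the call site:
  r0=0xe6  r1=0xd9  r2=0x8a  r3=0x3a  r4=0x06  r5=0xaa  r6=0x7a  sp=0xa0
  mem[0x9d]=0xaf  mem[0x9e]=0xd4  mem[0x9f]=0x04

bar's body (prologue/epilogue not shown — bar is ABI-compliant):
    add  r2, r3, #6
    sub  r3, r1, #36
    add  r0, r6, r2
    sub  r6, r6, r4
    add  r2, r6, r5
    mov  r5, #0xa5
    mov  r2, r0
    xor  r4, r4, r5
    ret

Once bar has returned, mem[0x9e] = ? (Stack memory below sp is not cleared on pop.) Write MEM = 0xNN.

MEM = 0x7a

prologue: push r5 → mem[0x9f]=0xaa, sp=0x9f
prologue: push r6 → mem[0x9e]=0x7a, sp=0x9e
body[0] add  r2, r3, #6 → r2=0x40
body[1] sub  r3, r1, #36 → r3=0xb5
body[2] add  r0, r6, r2 → r0=0xba
body[3] sub  r6, r6, r4 → r6=0x74
body[4] add  r2, r6, r5 → r2=0x1e
body[5] mov  r5, #0xa5 → r5=0xa5
body[6] mov  r2, r0 → r2=0xba
body[7] xor  r4, r4, r5 → r4=0xa3
epilogue: pop r6=0x7a, sp=0x9f
epilogue: pop r5=0xaa, sp=0xa0
prologue pushed ['r5', 'r6'] at ['0x9f', '0x9e']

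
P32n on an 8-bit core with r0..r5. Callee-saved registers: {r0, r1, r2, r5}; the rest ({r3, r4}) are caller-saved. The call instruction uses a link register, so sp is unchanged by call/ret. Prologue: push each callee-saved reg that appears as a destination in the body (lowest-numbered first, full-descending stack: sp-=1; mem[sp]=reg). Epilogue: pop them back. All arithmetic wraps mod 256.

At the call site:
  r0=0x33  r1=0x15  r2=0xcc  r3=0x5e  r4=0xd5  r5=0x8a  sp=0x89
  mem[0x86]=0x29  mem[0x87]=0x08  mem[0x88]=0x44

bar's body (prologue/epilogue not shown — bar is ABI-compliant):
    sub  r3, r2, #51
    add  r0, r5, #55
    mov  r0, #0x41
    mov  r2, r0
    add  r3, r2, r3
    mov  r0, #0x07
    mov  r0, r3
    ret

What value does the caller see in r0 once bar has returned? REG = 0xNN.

REG = 0x33

prologue: push r0 -> mem[0x88]=0x33, sp=0x88
prologue: push r2 -> mem[0x87]=0xcc, sp=0x87
body[0] sub  r3, r2, #51 -> r3=0x99
body[1] add  r0, r5, #55 -> r0=0xc1
body[2] mov  r0, #0x41 -> r0=0x41
body[3] mov  r2, r0 -> r2=0x41
body[4] add  r3, r2, r3 -> r3=0xda
body[5] mov  r0, #0x07 -> r0=0x07
body[6] mov  r0, r3 -> r0=0xda
epilogue: pop r2=0xcc, sp=0x88
epilogue: pop r0=0x33, sp=0x89
r0 is callee-saved -> restored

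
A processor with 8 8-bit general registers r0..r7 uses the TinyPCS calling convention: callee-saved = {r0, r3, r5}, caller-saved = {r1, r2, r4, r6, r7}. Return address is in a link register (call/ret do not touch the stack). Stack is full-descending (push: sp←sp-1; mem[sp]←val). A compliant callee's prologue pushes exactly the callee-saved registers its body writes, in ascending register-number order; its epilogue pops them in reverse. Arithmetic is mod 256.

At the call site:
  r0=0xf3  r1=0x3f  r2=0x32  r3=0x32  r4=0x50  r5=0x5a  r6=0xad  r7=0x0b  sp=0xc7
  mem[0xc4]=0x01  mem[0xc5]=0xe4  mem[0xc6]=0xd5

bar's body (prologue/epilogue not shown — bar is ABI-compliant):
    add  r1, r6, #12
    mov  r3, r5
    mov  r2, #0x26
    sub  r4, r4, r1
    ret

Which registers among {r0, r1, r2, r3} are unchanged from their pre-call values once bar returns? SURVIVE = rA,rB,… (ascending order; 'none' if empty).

SURVIVE = r0,r3

prologue: push r3 -> mem[0xc6]=0x32, sp=0xc6
body[0] add  r1, r6, #12 -> r1=0xb9
body[1] mov  r3, r5 -> r3=0x5a
body[2] mov  r2, #0x26 -> r2=0x26
body[3] sub  r4, r4, r1 -> r4=0x97
epilogue: pop r3=0x32, sp=0xc7
r0: callee-saved, written=False
r1: caller-saved, written=True
r2: caller-saved, written=True
r3: callee-saved, written=True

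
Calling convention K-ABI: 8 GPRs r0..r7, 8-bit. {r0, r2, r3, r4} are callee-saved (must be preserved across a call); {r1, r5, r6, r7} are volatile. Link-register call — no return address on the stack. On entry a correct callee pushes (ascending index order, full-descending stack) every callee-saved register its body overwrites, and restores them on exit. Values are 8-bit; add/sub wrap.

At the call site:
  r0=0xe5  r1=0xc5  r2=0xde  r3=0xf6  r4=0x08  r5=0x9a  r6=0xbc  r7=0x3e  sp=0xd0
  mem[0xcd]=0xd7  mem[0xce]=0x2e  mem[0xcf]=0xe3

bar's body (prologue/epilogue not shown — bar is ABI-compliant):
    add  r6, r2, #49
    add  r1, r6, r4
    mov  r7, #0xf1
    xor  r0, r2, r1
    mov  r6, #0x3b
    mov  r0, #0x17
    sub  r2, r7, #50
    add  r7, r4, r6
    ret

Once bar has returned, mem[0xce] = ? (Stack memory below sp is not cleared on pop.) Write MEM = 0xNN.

prologue: push r0 → mem[0xcf]=0xe5, sp=0xcf
prologue: push r2 → mem[0xce]=0xde, sp=0xce
body[0] add  r6, r2, #49 → r6=0x0f
body[1] add  r1, r6, r4 → r1=0x17
body[2] mov  r7, #0xf1 → r7=0xf1
body[3] xor  r0, r2, r1 → r0=0xc9
body[4] mov  r6, #0x3b → r6=0x3b
body[5] mov  r0, #0x17 → r0=0x17
body[6] sub  r2, r7, #50 → r2=0xbf
body[7] add  r7, r4, r6 → r7=0x43
epilogue: pop r2=0xde, sp=0xcf
epilogue: pop r0=0xe5, sp=0xd0
prologue pushed ['r0', 'r2'] at ['0xcf', '0xce']

MEM = 0xde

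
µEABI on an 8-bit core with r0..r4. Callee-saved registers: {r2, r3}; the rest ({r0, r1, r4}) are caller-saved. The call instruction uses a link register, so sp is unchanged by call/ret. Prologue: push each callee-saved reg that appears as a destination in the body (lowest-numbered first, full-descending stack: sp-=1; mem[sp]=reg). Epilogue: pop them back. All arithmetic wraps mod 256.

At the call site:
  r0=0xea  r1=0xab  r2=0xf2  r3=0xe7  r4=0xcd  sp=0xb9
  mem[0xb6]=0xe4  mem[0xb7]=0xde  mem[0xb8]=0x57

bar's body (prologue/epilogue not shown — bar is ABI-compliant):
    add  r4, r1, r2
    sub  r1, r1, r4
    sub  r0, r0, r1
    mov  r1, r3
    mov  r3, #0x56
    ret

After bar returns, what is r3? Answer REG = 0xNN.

prologue: push r3 → mem[0xb8]=0xe7, sp=0xb8
body[0] add  r4, r1, r2 → r4=0x9d
body[1] sub  r1, r1, r4 → r1=0x0e
body[2] sub  r0, r0, r1 → r0=0xdc
body[3] mov  r1, r3 → r1=0xe7
body[4] mov  r3, #0x56 → r3=0x56
epilogue: pop r3=0xe7, sp=0xb9
r3 is callee-saved → restored

REG = 0xe7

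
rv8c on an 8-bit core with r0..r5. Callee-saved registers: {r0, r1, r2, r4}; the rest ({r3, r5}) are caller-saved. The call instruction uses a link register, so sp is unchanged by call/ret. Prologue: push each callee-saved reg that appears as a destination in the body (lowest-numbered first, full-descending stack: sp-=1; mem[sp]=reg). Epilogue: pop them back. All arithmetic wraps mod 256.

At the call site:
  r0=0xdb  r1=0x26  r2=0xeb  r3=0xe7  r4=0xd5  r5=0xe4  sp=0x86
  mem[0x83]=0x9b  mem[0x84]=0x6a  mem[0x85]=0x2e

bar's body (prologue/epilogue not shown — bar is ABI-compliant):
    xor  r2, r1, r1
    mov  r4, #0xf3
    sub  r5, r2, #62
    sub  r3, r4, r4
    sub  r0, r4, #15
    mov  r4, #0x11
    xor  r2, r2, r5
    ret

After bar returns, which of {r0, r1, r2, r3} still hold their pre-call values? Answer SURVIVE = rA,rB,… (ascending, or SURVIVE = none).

prologue: push r0 -> mem[0x85]=0xdb, sp=0x85
prologue: push r2 -> mem[0x84]=0xeb, sp=0x84
prologue: push r4 -> mem[0x83]=0xd5, sp=0x83
body[0] xor  r2, r1, r1 -> r2=0x00
body[1] mov  r4, #0xf3 -> r4=0xf3
body[2] sub  r5, r2, #62 -> r5=0xc2
body[3] sub  r3, r4, r4 -> r3=0x00
body[4] sub  r0, r4, #15 -> r0=0xe4
body[5] mov  r4, #0x11 -> r4=0x11
body[6] xor  r2, r2, r5 -> r2=0xc2
epilogue: pop r4=0xd5, sp=0x84
epilogue: pop r2=0xeb, sp=0x85
epilogue: pop r0=0xdb, sp=0x86
r0: callee-saved, written=True
r1: callee-saved, written=False
r2: callee-saved, written=True
r3: caller-saved, written=True

SURVIVE = r0,r1,r2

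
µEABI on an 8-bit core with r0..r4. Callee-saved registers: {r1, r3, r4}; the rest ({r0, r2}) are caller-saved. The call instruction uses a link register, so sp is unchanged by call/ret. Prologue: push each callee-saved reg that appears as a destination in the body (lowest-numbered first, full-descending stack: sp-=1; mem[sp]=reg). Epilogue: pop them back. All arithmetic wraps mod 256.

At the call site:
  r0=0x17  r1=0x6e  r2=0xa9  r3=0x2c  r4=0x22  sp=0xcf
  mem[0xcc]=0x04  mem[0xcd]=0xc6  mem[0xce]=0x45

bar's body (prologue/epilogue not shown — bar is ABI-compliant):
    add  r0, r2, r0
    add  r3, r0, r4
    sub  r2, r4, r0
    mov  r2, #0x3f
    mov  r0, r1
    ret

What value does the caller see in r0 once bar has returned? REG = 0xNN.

REG = 0x6e

prologue: push r3 -> mem[0xce]=0x2c, sp=0xce
body[0] add  r0, r2, r0 -> r0=0xc0
body[1] add  r3, r0, r4 -> r3=0xe2
body[2] sub  r2, r4, r0 -> r2=0x62
body[3] mov  r2, #0x3f -> r2=0x3f
body[4] mov  r0, r1 -> r0=0x6e
epilogue: pop r3=0x2c, sp=0xcf
r0 is caller-saved -> body value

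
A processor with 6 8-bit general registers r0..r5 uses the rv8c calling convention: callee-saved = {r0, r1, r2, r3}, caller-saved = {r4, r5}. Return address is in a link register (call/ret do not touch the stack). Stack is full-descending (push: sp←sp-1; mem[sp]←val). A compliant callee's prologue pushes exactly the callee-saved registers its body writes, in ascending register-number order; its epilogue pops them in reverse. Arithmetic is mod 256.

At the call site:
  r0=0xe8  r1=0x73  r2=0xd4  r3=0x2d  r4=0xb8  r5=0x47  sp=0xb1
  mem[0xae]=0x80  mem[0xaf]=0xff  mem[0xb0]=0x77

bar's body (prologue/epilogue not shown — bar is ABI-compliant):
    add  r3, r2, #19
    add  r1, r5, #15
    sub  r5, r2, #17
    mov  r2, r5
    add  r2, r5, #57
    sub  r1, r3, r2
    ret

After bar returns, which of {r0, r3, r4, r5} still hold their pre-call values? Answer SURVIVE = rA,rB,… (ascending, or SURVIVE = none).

SURVIVE = r0,r3,r4

prologue: push r1 -> mem[0xb0]=0x73, sp=0xb0
prologue: push r2 -> mem[0xaf]=0xd4, sp=0xaf
prologue: push r3 -> mem[0xae]=0x2d, sp=0xae
body[0] add  r3, r2, #19 -> r3=0xe7
body[1] add  r1, r5, #15 -> r1=0x56
body[2] sub  r5, r2, #17 -> r5=0xc3
body[3] mov  r2, r5 -> r2=0xc3
body[4] add  r2, r5, #57 -> r2=0xfc
body[5] sub  r1, r3, r2 -> r1=0xeb
epilogue: pop r3=0x2d, sp=0xaf
epilogue: pop r2=0xd4, sp=0xb0
epilogue: pop r1=0x73, sp=0xb1
r0: callee-saved, written=False
r3: callee-saved, written=True
r4: caller-saved, written=False
r5: caller-saved, written=True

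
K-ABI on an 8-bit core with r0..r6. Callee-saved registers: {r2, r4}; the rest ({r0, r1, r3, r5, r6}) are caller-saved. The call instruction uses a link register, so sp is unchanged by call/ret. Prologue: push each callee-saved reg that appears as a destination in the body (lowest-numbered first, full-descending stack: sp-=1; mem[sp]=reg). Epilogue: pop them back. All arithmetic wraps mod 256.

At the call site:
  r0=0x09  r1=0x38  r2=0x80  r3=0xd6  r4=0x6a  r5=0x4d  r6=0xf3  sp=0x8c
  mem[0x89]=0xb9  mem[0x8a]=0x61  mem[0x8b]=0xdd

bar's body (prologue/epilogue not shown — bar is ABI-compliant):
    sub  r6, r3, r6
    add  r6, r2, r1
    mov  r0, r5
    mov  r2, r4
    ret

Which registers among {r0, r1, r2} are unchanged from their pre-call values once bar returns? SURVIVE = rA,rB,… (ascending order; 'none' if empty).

SURVIVE = r1,r2

prologue: push r2 -> mem[0x8b]=0x80, sp=0x8b
body[0] sub  r6, r3, r6 -> r6=0xe3
body[1] add  r6, r2, r1 -> r6=0xb8
body[2] mov  r0, r5 -> r0=0x4d
body[3] mov  r2, r4 -> r2=0x6a
epilogue: pop r2=0x80, sp=0x8c
r0: caller-saved, written=True
r1: caller-saved, written=False
r2: callee-saved, written=True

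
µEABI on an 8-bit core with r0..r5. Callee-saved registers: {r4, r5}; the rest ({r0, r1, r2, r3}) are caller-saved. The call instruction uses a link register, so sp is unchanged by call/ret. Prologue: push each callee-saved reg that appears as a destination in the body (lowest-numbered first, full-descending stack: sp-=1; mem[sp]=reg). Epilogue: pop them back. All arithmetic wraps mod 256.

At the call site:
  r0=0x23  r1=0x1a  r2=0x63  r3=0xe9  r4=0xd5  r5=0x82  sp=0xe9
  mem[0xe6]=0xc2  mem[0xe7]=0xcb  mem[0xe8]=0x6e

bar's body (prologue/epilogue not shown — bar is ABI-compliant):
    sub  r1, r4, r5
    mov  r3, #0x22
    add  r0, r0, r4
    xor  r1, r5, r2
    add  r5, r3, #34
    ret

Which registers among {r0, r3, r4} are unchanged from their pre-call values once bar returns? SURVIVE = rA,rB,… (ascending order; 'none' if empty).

prologue: push r5 → mem[0xe8]=0x82, sp=0xe8
body[0] sub  r1, r4, r5 → r1=0x53
body[1] mov  r3, #0x22 → r3=0x22
body[2] add  r0, r0, r4 → r0=0xf8
body[3] xor  r1, r5, r2 → r1=0xe1
body[4] add  r5, r3, #34 → r5=0x44
epilogue: pop r5=0x82, sp=0xe9
r0: caller-saved, written=True
r3: caller-saved, written=True
r4: callee-saved, written=False

SURVIVE = r4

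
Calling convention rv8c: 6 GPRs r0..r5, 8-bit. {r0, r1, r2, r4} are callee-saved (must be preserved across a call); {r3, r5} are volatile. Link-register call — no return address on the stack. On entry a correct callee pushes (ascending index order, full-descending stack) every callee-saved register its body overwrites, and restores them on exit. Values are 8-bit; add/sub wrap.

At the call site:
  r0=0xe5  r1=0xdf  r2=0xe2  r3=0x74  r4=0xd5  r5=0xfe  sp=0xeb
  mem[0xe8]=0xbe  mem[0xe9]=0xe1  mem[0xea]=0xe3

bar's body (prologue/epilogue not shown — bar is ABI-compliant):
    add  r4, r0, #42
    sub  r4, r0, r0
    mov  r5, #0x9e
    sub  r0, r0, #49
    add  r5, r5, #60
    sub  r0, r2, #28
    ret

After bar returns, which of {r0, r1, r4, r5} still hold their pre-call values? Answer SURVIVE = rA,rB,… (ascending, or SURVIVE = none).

prologue: push r0 -> mem[0xea]=0xe5, sp=0xea
prologue: push r4 -> mem[0xe9]=0xd5, sp=0xe9
body[0] add  r4, r0, #42 -> r4=0x0f
body[1] sub  r4, r0, r0 -> r4=0x00
body[2] mov  r5, #0x9e -> r5=0x9e
body[3] sub  r0, r0, #49 -> r0=0xb4
body[4] add  r5, r5, #60 -> r5=0xda
body[5] sub  r0, r2, #28 -> r0=0xc6
epilogue: pop r4=0xd5, sp=0xea
epilogue: pop r0=0xe5, sp=0xeb
r0: callee-saved, written=True
r1: callee-saved, written=False
r4: callee-saved, written=True
r5: caller-saved, written=True

SURVIVE = r0,r1,r4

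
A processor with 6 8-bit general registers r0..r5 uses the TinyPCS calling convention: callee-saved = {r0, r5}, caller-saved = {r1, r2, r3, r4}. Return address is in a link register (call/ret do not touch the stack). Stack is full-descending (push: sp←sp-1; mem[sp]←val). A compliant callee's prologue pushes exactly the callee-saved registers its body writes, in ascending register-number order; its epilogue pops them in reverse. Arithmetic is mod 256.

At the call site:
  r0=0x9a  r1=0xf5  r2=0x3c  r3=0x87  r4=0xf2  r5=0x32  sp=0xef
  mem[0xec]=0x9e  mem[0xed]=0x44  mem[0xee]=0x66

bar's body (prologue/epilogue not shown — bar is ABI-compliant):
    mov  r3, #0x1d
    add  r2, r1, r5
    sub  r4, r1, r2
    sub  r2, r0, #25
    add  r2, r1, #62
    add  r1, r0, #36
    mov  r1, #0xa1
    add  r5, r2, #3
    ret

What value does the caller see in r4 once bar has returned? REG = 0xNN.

prologue: push r5 → mem[0xee]=0x32, sp=0xee
body[0] mov  r3, #0x1d → r3=0x1d
body[1] add  r2, r1, r5 → r2=0x27
body[2] sub  r4, r1, r2 → r4=0xce
body[3] sub  r2, r0, #25 → r2=0x81
body[4] add  r2, r1, #62 → r2=0x33
body[5] add  r1, r0, #36 → r1=0xbe
body[6] mov  r1, #0xa1 → r1=0xa1
body[7] add  r5, r2, #3 → r5=0x36
epilogue: pop r5=0x32, sp=0xef
r4 is caller-saved → body value

REG = 0xce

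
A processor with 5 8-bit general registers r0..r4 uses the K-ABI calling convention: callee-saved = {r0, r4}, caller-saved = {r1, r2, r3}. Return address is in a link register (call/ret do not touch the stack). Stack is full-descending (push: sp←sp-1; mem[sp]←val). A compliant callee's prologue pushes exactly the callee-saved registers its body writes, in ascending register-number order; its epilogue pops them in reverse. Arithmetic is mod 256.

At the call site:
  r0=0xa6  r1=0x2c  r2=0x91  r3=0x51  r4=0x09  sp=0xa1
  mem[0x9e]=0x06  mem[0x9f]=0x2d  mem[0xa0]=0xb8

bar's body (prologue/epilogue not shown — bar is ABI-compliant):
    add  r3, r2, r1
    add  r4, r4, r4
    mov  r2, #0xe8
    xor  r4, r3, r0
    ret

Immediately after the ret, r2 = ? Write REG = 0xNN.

REG = 0xe8

prologue: push r4 → mem[0xa0]=0x09, sp=0xa0
body[0] add  r3, r2, r1 → r3=0xbd
body[1] add  r4, r4, r4 → r4=0x12
body[2] mov  r2, #0xe8 → r2=0xe8
body[3] xor  r4, r3, r0 → r4=0x1b
epilogue: pop r4=0x09, sp=0xa1
r2 is caller-saved → body value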